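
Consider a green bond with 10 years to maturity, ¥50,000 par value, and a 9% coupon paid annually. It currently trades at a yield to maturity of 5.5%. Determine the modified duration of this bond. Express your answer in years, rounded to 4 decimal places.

6.9654 years

Periodic yield y = 0.055. First find Macaulay duration:
  t   CF        PV=CF/(1+0.055)^t    t·PV
  1     4,500.00     4,265.4028     4,265.4028
  2     4,500.00     4,043.0359     8,086.0717
  3     4,500.00     3,832.2615    11,496.7845
  4     4,500.00     3,632.4753    14,529.9014
  5     4,500.00     3,443.1046    17,215.5230
  6     4,500.00     3,263.6062    19,581.6375
  7     4,500.00     3,093.4656    21,654.2595
  8     4,500.00     2,932.1949    23,457.5593
  9     4,500.00     2,779.3317    25,013.9851
  10   54,500.00    31,905.9666   319,059.6658
  Σ                 63,190.8452   464,360.7906
P = 63,190.8452; Macaulay duration = 464,360.7906 / 63,190.8452 = 7.34855 years.
Modified duration = D_Mac / (1 + y) = 7.34855 / 1.055 = 6.96545 years.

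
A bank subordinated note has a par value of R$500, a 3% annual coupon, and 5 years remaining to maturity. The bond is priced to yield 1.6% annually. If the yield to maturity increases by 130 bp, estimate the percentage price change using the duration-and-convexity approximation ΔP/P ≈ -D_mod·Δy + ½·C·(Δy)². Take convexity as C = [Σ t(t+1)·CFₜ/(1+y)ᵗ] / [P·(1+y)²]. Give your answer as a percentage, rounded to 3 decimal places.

With y = 0.016:
  t   CF        PV=CF/(1+0.016)^t    t·PV        t(t+1)·PV
  1        15.00        14.7638        14.7638          29.5276
  2        15.00        14.5313        29.0626          87.1877
  3        15.00        14.3024        42.9073         171.6293
  4        15.00        14.0772        56.3088         281.5441
  5       515.00       475.7061     2,378.5303      14,271.1820
  Σ                    533.3808     2,521.5728      14,841.0706
P = 533.3808; D_Mac = 4.72753 yrs; D_mod = 4.65308 yrs; C = 26.95507.
Duration effect: -4.65308 × (+0.013) = -0.060490
Convexity effect: 0.5 × 26.95507 × (0.013)² = +0.0022777
ΔP/P ≈ -0.060490 + 0.0022777 = -0.058212 = -5.8212%.

-5.821%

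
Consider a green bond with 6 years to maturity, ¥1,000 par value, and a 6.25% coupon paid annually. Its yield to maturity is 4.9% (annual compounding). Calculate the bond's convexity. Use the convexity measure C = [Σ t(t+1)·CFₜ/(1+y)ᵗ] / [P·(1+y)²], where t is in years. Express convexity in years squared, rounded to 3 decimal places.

With y = 0.049:
  t   CF        PV=CF/(1+0.049)^t    t·PV        t(t+1)·PV
  1        62.50        59.5806        59.5806         119.1611
  2        62.50        56.7975       113.5950         340.7849
  3        62.50        54.1444       162.4332         649.7328
  4        62.50        51.6153       206.4610       1,032.3051
  5        62.50        49.2042       246.0212       1,476.1274
  6     1,062.50       797.3996     4,784.3976      33,490.7829
  Σ                  1,068.7415     5,572.4885      37,108.8941
P = 1,068.7415.
Convexity = Σ t(t+1)·PV / [P·(1+y)²] = 37,108.8941 / (1,068.7415 × 1.100401) = 31.55400.

31.554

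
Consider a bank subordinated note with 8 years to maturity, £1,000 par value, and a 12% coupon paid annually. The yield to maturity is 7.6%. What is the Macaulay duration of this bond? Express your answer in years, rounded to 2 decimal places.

Periodic yield y = 0.076. Discount each cash flow and weight by its year:
  t   CF        PV=CF/(1+0.076)^t    t·PV
  1       120.00       111.5242       111.5242
  2       120.00       103.6470       207.2940
  3       120.00        96.3262       288.9786
  4       120.00        89.5225       358.0900
  5       120.00        83.1993       415.9967
  6       120.00        77.3228       463.9368
  7       120.00        71.8613       503.0294
  8     1,120.00       623.3326     4,986.6609
  Σ                  1,256.7360     7,335.5106
Price P = Σ PV = 1,256.7360.
Macaulay duration = Σ(t·PV) / P = 7,335.5106 / 1,256.7360 = 5.83695 years.

5.84 years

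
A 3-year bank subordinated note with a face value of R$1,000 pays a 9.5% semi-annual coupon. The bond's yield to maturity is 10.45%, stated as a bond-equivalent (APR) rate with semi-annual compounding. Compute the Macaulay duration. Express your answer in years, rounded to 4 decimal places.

2.6753 years

Periodic yield y = 0.05225. Discount each cash flow and weight by its period:
  t   CF        PV=CF/(1+0.05225)^t    t·PV
  1        47.50        45.1414        45.1414
  2        47.50        42.8998        85.7997
  3        47.50        40.7696       122.3089
  4        47.50        38.7452       154.9808
  5        47.50        36.8213       184.1064
  6     1,047.50       771.6857     4,630.1139
  Σ                    976.0630     5,222.4511
Price P = Σ PV = 976.0630.
Macaulay duration = Σ(t·PV) / P = 5,222.4511 / 976.0630 = 5.35053 half-year periods.
In years: 5.35053 / 2 = 2.67526 years.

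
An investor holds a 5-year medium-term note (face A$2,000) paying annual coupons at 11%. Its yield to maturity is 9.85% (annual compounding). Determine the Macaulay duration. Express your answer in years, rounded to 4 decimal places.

Periodic yield y = 0.0985. Discount each cash flow and weight by its year:
  t   CF        PV=CF/(1+0.0985)^t    t·PV
  1       220.00       200.2731       200.2731
  2       220.00       182.3151       364.6301
  3       220.00       165.9673       497.9019
  4       220.00       151.0854       604.3415
  5     2,220.00     1,387.8824     6,939.4120
  Σ                  2,087.5232     8,606.5586
Price P = Σ PV = 2,087.5232.
Macaulay duration = Σ(t·PV) / P = 8,606.5586 / 2,087.5232 = 4.12286 years.

4.1229 years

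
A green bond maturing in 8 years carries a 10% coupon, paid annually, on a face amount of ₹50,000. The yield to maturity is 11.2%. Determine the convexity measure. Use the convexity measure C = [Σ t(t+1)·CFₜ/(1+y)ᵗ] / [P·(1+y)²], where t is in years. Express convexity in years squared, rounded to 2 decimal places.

With y = 0.112:
  t   CF        PV=CF/(1+0.112)^t    t·PV        t(t+1)·PV
  1     5,000.00     4,496.4029     4,496.4029       8,992.8058
  2     5,000.00     4,043.5278     8,087.0555      24,261.1666
  3     5,000.00     3,636.2660    10,908.7979      43,635.1917
  4     5,000.00     3,270.0234    13,080.0934      65,400.4672
  5     5,000.00     2,940.6685    14,703.3425      88,220.0547
  6     5,000.00     2,644.4861    15,866.9163     111,068.4142
  7     5,000.00     2,378.1349    16,646.9446     133,175.5566
  8    55,000.00    23,524.7161   188,197.7290   1,693,779.5613
  Σ                 46,934.2256   271,987.2822   2,168,533.2182
P = 46,934.2256.
Convexity = Σ t(t+1)·PV / [P·(1+y)²] = 2,168,533.2182 / (46,934.2256 × 1.236544) = 37.36516.

37.37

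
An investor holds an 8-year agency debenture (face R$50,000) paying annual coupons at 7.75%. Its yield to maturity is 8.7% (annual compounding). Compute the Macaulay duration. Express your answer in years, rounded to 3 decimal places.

6.197 years

Periodic yield y = 0.087. Discount each cash flow and weight by its year:
  t   CF        PV=CF/(1+0.087)^t    t·PV
  1     3,875.00     3,564.8574     3,564.8574
  2     3,875.00     3,279.5376     6,559.0753
  3     3,875.00     3,017.0539     9,051.1618
  4     3,875.00     2,775.5786    11,102.3144
  5     3,875.00     2,553.4302    12,767.1509
  6     3,875.00     2,349.0618    14,094.3708
  7     3,875.00     2,161.0504    15,127.3529
  8    53,875.00    27,640.8205   221,126.5639
  Σ                 47,341.3905   293,392.8474
Price P = Σ PV = 47,341.3905.
Macaulay duration = Σ(t·PV) / P = 293,392.8474 / 47,341.3905 = 6.19739 years.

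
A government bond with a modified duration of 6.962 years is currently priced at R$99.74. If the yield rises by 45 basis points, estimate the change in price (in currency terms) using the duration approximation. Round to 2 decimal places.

-R$3.12

Duration approximation: ΔP/P ≈ -D_mod · Δy = -6.962 × (+0.0045) = -0.031329.
ΔP ≈ 99.74 × (-0.031329) = -3.12475446.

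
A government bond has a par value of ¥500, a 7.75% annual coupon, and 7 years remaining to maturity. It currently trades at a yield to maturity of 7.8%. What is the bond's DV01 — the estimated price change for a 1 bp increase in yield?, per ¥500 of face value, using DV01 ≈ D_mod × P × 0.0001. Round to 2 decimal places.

Periodic yield y = 0.078.
  t   CF        PV=CF/(1+0.078)^t    t·PV
  1        38.75        35.9462        35.9462
  2        38.75        33.3453        66.6905
  3        38.75        30.9325        92.7976
  4        38.75        28.6944       114.7775
  5        38.75        26.6182       133.0908
  6        38.75        24.6922       148.1530
  7       538.75       318.4608     2,229.2255
  Σ                    498.6895     2,820.6810
P = 498.6895; D_Mac = 5.65619 yrs; D_mod = 5.24693 yrs.
DV01 ≈ 5.24693 × 498.6895 × 0.0001 = 0.261659.

¥0.26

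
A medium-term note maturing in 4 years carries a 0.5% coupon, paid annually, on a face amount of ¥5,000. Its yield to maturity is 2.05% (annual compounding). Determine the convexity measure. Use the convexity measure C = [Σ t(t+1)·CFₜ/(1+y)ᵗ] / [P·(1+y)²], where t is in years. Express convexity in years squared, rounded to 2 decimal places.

With y = 0.0205:
  t   CF        PV=CF/(1+0.0205)^t    t·PV        t(t+1)·PV
  1        25.00        24.4978        24.4978          48.9956
  2        25.00        24.0057        48.0114         144.0341
  3        25.00        23.5234        70.5703         282.2814
  4     5,025.00     4,633.2318    18,532.9273      92,664.6363
  Σ                  4,705.2587    18,676.0068      93,139.9473
P = 4,705.2587.
Convexity = Σ t(t+1)·PV / [P·(1+y)²] = 93,139.9473 / (4,705.2587 × 1.041420) = 19.00756.

19.01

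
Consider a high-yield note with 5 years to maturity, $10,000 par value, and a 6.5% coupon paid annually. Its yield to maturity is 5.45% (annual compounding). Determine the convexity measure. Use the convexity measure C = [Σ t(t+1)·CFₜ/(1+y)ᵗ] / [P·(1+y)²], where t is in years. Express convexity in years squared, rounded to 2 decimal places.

With y = 0.0545:
  t   CF        PV=CF/(1+0.0545)^t    t·PV        t(t+1)·PV
  1       650.00       616.4059       616.4059       1,232.8118
  2       650.00       584.5480     1,169.0960       3,507.2881
  3       650.00       554.3367     1,663.0100       6,652.0400
  4       650.00       525.6867     2,102.7469      10,513.7347
  5    10,650.00     8,168.0180    40,840.0901     245,040.5407
  Σ                 10,448.9953    46,391.3490     266,946.4153
P = 10,448.9953.
Convexity = Σ t(t+1)·PV / [P·(1+y)²] = 266,946.4153 / (10,448.9953 × 1.111970) = 22.97505.

22.98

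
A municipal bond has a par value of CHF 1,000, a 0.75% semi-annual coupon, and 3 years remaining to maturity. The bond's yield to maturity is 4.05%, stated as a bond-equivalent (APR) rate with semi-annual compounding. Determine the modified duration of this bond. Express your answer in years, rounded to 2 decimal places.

2.91 years

Periodic yield y = 0.02025. First find Macaulay duration:
  t   CF        PV=CF/(1+0.02025)^t    t·PV
  1         3.75         3.6756         3.6756
  2         3.75         3.6026         7.2052
  3         3.75         3.5311        10.5933
  4         3.75         3.4610        13.8441
  5         3.75         3.3923        16.9617
  6     1,003.75       889.9917     5,339.9500
  Σ                    907.6543     5,392.2299
P = 907.6543; Macaulay duration = 5,392.2299 / 907.6543 = 5.94084 half-year periods = 2.97042 years.
Modified duration = D_Mac / (1 + y) = 2.97042 / 1.02025 = 2.91146 years.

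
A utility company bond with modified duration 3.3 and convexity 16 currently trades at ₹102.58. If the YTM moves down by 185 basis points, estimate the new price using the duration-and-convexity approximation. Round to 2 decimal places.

₹109.12

Duration effect: -D_mod·Δy = -3.3 × (-0.0185) = +0.061050
Convexity effect: ½·C·(Δy)² = 0.5 × 16 × (-0.0185)² = +0.0027380
ΔP/P ≈ +0.061050 + 0.0027380 = +0.063788
New price ≈ 102.58 × (1 + 0.063788) = 109.12337304.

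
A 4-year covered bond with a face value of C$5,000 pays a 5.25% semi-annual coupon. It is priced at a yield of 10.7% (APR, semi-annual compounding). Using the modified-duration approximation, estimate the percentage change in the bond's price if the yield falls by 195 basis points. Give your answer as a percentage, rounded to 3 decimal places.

+6.697%

Periodic yield y = 0.0535. Modified duration first:
  t   CF        PV=CF/(1+0.0535)^t    t·PV
  1       131.25       124.5847       124.5847
  2       131.25       118.2579       236.5158
  3       131.25       112.2524       336.7572
  4       131.25       106.5519       426.2076
  5       131.25       101.1409       505.7043
  6       131.25        96.0046       576.0276
  7       131.25        91.1292       637.9044
  8     5,131.25     3,381.7917    27,054.3337
  Σ                  4,131.7133    29,898.0353
P = 4,131.7133; D_Mac = 7.23623 half-year periods = 3.61812 yrs; D_mod = 3.61812/(1+0.0535) = 3.43438 yrs.
ΔP/P ≈ -D_mod · Δy = -3.43438 × (-0.0195) = +0.066970 = +6.6970%.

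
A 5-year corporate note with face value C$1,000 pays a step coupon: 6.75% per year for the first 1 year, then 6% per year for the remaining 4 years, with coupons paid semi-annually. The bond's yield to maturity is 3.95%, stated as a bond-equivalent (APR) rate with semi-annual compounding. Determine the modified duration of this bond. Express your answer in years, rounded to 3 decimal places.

4.315 years

Periodic yield y = 0.01975. First find Macaulay duration:
  t   CF        PV=CF/(1+0.01975)^t    t·PV
  1        33.75        33.0963        33.0963
  2        33.75        32.4554        64.9107
  3        30.00        28.2905        84.8714
  4        30.00        27.7426       110.9702
  5        30.00        27.2052       136.0262
  6        30.00        26.6784       160.0701
  7        30.00        26.1617       183.1316
  8        30.00        25.6550       205.2398
  9        30.00        25.1581       226.4229
  10    1,030.00       847.0325     8,470.3252
  Σ                  1,099.4756     9,675.0645
P = 1,099.4756; Macaulay duration = 9,675.0645 / 1,099.4756 = 8.79971 half-year periods = 4.39985 years.
Modified duration = D_Mac / (1 + y) = 4.39985 / 1.01975 = 4.31464 years.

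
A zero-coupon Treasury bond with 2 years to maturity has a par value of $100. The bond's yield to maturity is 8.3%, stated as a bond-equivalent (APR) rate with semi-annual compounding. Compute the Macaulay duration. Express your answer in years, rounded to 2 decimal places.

2.00 years

A zero-coupon bond has a single cash flow at maturity, so its Macaulay duration equals its maturity: 2 years.
(Equivalently: 4 semi-annual periods ÷ 2 = 2 years.)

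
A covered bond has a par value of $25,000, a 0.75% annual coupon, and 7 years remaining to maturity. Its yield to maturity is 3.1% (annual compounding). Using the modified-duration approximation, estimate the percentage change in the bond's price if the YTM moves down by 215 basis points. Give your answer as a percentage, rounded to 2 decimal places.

Periodic yield y = 0.031. Modified duration first:
  t   CF        PV=CF/(1+0.031)^t    t·PV
  1       187.50       181.8623       181.8623
  2       187.50       176.3941       352.7881
  3       187.50       171.0903       513.2708
  4       187.50       165.9459       663.7837
  5       187.50       160.9563       804.7814
  6       187.50       156.1167       936.7000
  7    25,187.50    20,341.0987   142,387.6907
  Σ                 21,353.4641   145,840.8770
P = 21,353.4641; D_Mac = 6.82985 yrs; D_mod = 6.82985/(1+0.031) = 6.62449 yrs.
ΔP/P ≈ -D_mod · Δy = -6.62449 × (-0.0215) = +0.142426 = +14.2426%.

+14.24%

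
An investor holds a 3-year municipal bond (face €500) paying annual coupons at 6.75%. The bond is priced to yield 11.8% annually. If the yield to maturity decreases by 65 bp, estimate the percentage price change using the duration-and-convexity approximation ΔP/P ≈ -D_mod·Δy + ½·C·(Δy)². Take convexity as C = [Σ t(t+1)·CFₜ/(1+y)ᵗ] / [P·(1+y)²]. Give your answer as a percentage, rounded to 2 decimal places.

+1.65%

With y = 0.118:
  t   CF        PV=CF/(1+0.118)^t    t·PV        t(t+1)·PV
  1        33.75        30.1878        30.1878          60.3757
  2        33.75        27.0016        54.0033         162.0099
  3       533.75       381.9552     1,145.8657       4,583.4629
  Σ                    439.1447     1,230.0569       4,805.8485
P = 439.1447; D_Mac = 2.80103 yrs; D_mod = 2.50539 yrs; C = 8.75546.
Duration effect: -2.50539 × (-0.0065) = +0.016285
Convexity effect: 0.5 × 8.75546 × (-0.0065)² = +0.0001850
ΔP/P ≈ +0.016285 + 0.0001850 = +0.016470 = +1.6470%.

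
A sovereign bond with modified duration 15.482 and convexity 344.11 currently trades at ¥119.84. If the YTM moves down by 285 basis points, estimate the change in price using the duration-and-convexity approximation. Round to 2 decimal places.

Duration effect: -D_mod·Δy = -15.482 × (-0.0285) = +0.441237
Convexity effect: ½·C·(Δy)² = 0.5 × 344.11 × (-0.0285)² = +0.13975167375
ΔP/P ≈ +0.441237 + 0.13975167375 = +0.58098867375
ΔP ≈ 119.84 × (+0.58098867375) = +69.6256826622.

+¥69.63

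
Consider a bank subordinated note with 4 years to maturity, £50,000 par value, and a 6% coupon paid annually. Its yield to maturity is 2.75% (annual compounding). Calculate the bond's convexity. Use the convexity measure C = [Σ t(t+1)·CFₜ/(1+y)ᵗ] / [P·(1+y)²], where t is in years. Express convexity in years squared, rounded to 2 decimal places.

With y = 0.0275:
  t   CF        PV=CF/(1+0.0275)^t    t·PV        t(t+1)·PV
  1     3,000.00     2,919.7080     2,919.7080       5,839.4161
  2     3,000.00     2,841.5650     5,683.1300      17,049.3900
  3     3,000.00     2,765.5134     8,296.5401      33,186.1605
  4    53,000.00    47,549.7839   190,199.1355     950,995.6777
  Σ                 56,076.5703   207,098.5137   1,007,070.6442
P = 56,076.5703.
Convexity = Σ t(t+1)·PV / [P·(1+y)²] = 1,007,070.6442 / (56,076.5703 × 1.055756) = 17.01041.

17.01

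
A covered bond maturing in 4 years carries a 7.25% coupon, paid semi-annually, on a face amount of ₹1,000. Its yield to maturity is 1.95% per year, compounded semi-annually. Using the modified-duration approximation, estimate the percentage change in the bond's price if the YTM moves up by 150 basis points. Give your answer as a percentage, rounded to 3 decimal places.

Periodic yield y = 0.00975. Modified duration first:
  t   CF        PV=CF/(1+0.00975)^t    t·PV
  1        36.25        35.9000        35.9000
  2        36.25        35.5533        71.1067
  3        36.25        35.2100       105.6301
  4        36.25        34.8700       139.4802
  5        36.25        34.5333       172.6667
  6        36.25        34.1999       205.1994
  7        36.25        33.8697       237.0877
  8     1,036.25       958.8566     7,670.8526
  Σ                  1,202.9929     8,637.9233
P = 1,202.9929; D_Mac = 7.18036 half-year periods = 3.59018 yrs; D_mod = 3.59018/(1+0.00975) = 3.55551 yrs.
ΔP/P ≈ -D_mod · Δy = -3.55551 × (+0.015) = -0.053333 = -5.3333%.

-5.333%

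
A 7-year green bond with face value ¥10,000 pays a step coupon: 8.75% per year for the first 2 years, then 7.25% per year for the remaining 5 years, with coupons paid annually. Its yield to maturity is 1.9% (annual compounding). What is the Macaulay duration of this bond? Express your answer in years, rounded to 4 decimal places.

Periodic yield y = 0.019. Discount each cash flow and weight by its year:
  t   CF        PV=CF/(1+0.019)^t    t·PV
  1       875.00       858.6850       858.6850
  2       875.00       842.6742     1,685.3484
  3       725.00       685.1970     2,055.5910
  4       725.00       672.4210     2,689.6840
  5       725.00       659.8832     3,299.4161
  6       725.00       647.5792     3,885.4753
  7    10,725.00     9,401.0857    65,807.6001
  Σ                 13,767.5253    80,281.7998
Price P = Σ PV = 13,767.5253.
Macaulay duration = Σ(t·PV) / P = 80,281.7998 / 13,767.5253 = 5.83124 years.

5.8312 years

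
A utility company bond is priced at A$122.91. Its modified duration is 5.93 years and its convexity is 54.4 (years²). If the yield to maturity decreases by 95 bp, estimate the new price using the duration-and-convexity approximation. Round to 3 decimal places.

A$130.136

Duration effect: -D_mod·Δy = -5.93 × (-0.0095) = +0.056335
Convexity effect: ½·C·(Δy)² = 0.5 × 54.4 × (-0.0095)² = +0.0024548
ΔP/P ≈ +0.056335 + 0.0024548 = +0.0587898
New price ≈ 122.91 × (1 + 0.0587898) = 130.135854318.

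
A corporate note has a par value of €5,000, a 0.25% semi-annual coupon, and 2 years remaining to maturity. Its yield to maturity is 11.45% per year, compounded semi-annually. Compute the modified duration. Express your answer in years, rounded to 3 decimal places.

1.888 years

Periodic yield y = 0.05725. First find Macaulay duration:
  t   CF        PV=CF/(1+0.05725)^t    t·PV
  1         6.25         5.9116         5.9116
  2         6.25         5.5915        11.1829
  3         6.25         5.2887        15.8660
  4     5,006.25     4,006.8378    16,027.3511
  Σ                  4,023.6295    16,060.3115
P = 4,023.6295; Macaulay duration = 16,060.3115 / 4,023.6295 = 3.99150 half-year periods = 1.99575 years.
Modified duration = D_Mac / (1 + y) = 1.99575 / 1.05725 = 1.88768 years.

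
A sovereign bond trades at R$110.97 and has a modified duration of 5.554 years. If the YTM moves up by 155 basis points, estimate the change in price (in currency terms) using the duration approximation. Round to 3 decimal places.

Duration approximation: ΔP/P ≈ -D_mod · Δy = -5.554 × (+0.0155) = -0.086087.
ΔP ≈ 110.97 × (-0.086087) = -9.55307439.

-R$9.553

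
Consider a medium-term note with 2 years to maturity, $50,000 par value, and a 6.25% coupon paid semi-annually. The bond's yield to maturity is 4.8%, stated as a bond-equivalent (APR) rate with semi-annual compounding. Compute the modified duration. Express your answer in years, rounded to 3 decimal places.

1.867 years

Periodic yield y = 0.024. First find Macaulay duration:
  t   CF        PV=CF/(1+0.024)^t    t·PV
  1     1,562.50     1,525.8789     1,525.8789
  2     1,562.50     1,490.1161     2,980.2322
  3     1,562.50     1,455.1915     4,365.5746
  4    51,562.50    46,895.8206   187,583.2822
  Σ                 51,367.0071   196,454.9680
P = 51,367.0071; Macaulay duration = 196,454.9680 / 51,367.0071 = 3.82454 half-year periods = 1.91227 years.
Modified duration = D_Mac / (1 + y) = 1.91227 / 1.024 = 1.86745 years.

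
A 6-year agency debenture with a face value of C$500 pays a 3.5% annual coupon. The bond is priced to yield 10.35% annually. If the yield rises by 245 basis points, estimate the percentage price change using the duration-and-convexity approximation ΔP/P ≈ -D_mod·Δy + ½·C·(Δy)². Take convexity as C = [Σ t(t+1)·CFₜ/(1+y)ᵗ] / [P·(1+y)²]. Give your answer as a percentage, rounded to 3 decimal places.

With y = 0.1035:
  t   CF        PV=CF/(1+0.1035)^t    t·PV        t(t+1)·PV
  1        17.50        15.8586        15.8586          31.7173
  2        17.50        14.3712        28.7424          86.2273
  3        17.50        13.0233        39.0699         156.2796
  4        17.50        11.8018        47.2072         236.0362
  5        17.50        10.6949        53.4745         320.8467
  6       517.50       286.6001     1,719.6006      12,037.2040
  Σ                    352.3499     1,903.9532      12,868.3111
P = 352.3499; D_Mac = 5.40359 yrs; D_mod = 4.89677 yrs; C = 29.99181.
Duration effect: -4.89677 × (+0.0245) = -0.119971
Convexity effect: 0.5 × 29.99181 × (0.0245)² = +0.0090013
ΔP/P ≈ -0.119971 + 0.0090013 = -0.110970 = -11.0970%.

-11.097%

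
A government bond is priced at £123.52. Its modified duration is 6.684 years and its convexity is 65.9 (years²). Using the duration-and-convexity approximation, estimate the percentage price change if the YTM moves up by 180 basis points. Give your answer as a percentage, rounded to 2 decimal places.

-10.96%

Duration effect: -D_mod·Δy = -6.684 × (+0.018) = -0.120312
Convexity effect: ½·C·(Δy)² = 0.5 × 65.9 × (0.018)² = +0.0106758
ΔP/P ≈ -0.120312 + 0.0106758 = -0.1096362
= -10.96362%.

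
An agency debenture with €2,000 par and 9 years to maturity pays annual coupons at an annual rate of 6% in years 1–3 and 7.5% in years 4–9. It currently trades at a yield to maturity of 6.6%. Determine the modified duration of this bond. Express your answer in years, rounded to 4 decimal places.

6.6773 years

Periodic yield y = 0.066. First find Macaulay duration:
  t   CF        PV=CF/(1+0.066)^t    t·PV
  1       120.00       112.5704       112.5704
  2       120.00       105.6007       211.2014
  3       120.00        99.0626       297.1877
  4       150.00       116.1616       464.6462
  5       150.00       108.9696       544.8478
  6       150.00       102.2229       613.3372
  7       150.00        95.8939       671.2571
  8       150.00        89.9567       719.6538
  9     2,150.00     1,209.5494    10,885.9448
  Σ                  2,039.9876    14,520.6464
P = 2,039.9876; Macaulay duration = 14,520.6464 / 2,039.9876 = 7.11801 years.
Modified duration = D_Mac / (1 + y) = 7.11801 / 1.066 = 6.67730 years.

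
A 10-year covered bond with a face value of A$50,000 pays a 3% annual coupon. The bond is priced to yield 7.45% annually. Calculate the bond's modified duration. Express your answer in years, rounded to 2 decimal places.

Periodic yield y = 0.0745. First find Macaulay duration:
  t   CF        PV=CF/(1+0.0745)^t    t·PV
  1     1,500.00     1,395.9981     1,395.9981
  2     1,500.00     1,299.2072     2,598.4144
  3     1,500.00     1,209.1272     3,627.3817
  4     1,500.00     1,125.2929     4,501.1716
  5     1,500.00     1,047.2712     5,236.3560
  6     1,500.00       974.6591     5,847.9546
  7     1,500.00       907.0815     6,349.5707
  8     1,500.00       844.1894     6,753.5153
  9     1,500.00       785.6579     7,070.9211
  10   51,500.00    25,104.0060   251,040.0604
  Σ                 34,692.4906   294,421.3438
P = 34,692.4906; Macaulay duration = 294,421.3438 / 34,692.4906 = 8.48660 years.
Modified duration = D_Mac / (1 + y) = 8.48660 / 1.0745 = 7.89819 years.

7.90 years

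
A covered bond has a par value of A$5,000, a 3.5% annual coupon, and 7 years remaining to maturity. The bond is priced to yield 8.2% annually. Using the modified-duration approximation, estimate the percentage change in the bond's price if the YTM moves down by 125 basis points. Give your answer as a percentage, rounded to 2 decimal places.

Periodic yield y = 0.082. Modified duration first:
  t   CF        PV=CF/(1+0.082)^t    t·PV
  1       175.00       161.7375       161.7375
  2       175.00       149.4802       298.9603
  3       175.00       138.1517       414.4551
  4       175.00       127.6818       510.7272
  5       175.00       118.0054       590.0268
  6       175.00       109.0623       654.3735
  7     5,175.00     2,980.7087    20,864.9606
  Σ                  3,784.8275    23,495.2411
P = 3,784.8275; D_Mac = 6.20774 yrs; D_mod = 6.20774/(1+0.082) = 5.73729 yrs.
ΔP/P ≈ -D_mod · Δy = -5.73729 × (-0.0125) = +0.071716 = +7.1716%.

+7.17%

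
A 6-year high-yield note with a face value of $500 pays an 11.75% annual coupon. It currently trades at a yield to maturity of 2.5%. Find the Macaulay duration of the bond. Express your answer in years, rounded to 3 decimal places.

Periodic yield y = 0.025. Discount each cash flow and weight by its year:
  t   CF        PV=CF/(1+0.025)^t    t·PV
  1        58.75        57.3171        57.3171
  2        58.75        55.9191       111.8382
  3        58.75        54.5552       163.6656
  4        58.75        53.2246       212.8984
  5        58.75        51.9264       259.6322
  6       558.75       481.8084     2,890.8502
  Σ                    754.7508     3,696.2018
Price P = Σ PV = 754.7508.
Macaulay duration = Σ(t·PV) / P = 3,696.2018 / 754.7508 = 4.89725 years.

4.897 years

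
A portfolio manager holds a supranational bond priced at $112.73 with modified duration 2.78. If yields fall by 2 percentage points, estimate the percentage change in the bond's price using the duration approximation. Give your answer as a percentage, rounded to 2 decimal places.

+5.56%

Duration approximation: ΔP/P ≈ -D_mod · Δy = -2.78 × (-0.02) = +0.055600.
As a percentage: +5.5600%.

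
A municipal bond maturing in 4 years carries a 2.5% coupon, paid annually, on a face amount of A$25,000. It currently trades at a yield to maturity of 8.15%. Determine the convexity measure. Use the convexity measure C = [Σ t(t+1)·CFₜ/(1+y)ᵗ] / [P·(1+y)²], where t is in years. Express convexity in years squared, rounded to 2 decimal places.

With y = 0.0815:
  t   CF        PV=CF/(1+0.0815)^t    t·PV        t(t+1)·PV
  1       625.00       577.9011       577.9011       1,155.8021
  2       625.00       534.3514     1,068.7028       3,206.1085
  3       625.00       494.0836     1,482.2508       5,929.0033
  4    25,625.00    18,730.8626    74,923.4505     374,617.2527
  Σ                 20,337.1987    78,052.3053     384,908.1667
P = 20,337.1987.
Convexity = Σ t(t+1)·PV / [P·(1+y)²] = 384,908.1667 / (20,337.1987 × 1.169642) = 16.18128.

16.18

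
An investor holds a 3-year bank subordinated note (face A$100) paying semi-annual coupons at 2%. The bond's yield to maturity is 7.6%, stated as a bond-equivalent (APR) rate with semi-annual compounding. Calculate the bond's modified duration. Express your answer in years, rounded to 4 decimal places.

2.8124 years

Periodic yield y = 0.038. First find Macaulay duration:
  t   CF        PV=CF/(1+0.038)^t    t·PV
  1         1.00         0.9634         0.9634
  2         1.00         0.9281         1.8562
  3         1.00         0.8941         2.6824
  4         1.00         0.8614         3.4456
  5         1.00         0.8299         4.1494
  6       101.00        80.7490       484.4941
  Σ                     85.2260       497.5912
P = 85.2260; Macaulay duration = 497.5912 / 85.2260 = 5.83849 half-year periods = 2.91925 years.
Modified duration = D_Mac / (1 + y) = 2.91925 / 1.038 = 2.81238 years.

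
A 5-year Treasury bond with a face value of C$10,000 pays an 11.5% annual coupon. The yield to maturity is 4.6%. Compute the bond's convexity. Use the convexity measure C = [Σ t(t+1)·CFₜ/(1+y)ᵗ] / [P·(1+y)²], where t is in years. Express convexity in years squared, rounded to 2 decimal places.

With y = 0.046:
  t   CF        PV=CF/(1+0.046)^t    t·PV        t(t+1)·PV
  1     1,150.00     1,099.4264     1,099.4264       2,198.8528
  2     1,150.00     1,051.0769     2,102.1537       6,306.4611
  3     1,150.00     1,004.8536     3,014.5608      12,058.2430
  4     1,150.00       960.6631     3,842.6523      19,213.2617
  5    11,150.00     8,904.6416    44,523.2080     267,139.2482
  Σ                 13,020.6615    54,582.0012     306,916.0668
P = 13,020.6615.
Convexity = Σ t(t+1)·PV / [P·(1+y)²] = 306,916.0668 / (13,020.6615 × 1.094116) = 21.54384.

21.54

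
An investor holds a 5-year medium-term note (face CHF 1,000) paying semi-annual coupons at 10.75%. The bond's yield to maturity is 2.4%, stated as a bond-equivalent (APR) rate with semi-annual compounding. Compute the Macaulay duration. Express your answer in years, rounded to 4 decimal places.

4.1676 years

Periodic yield y = 0.012. Discount each cash flow and weight by its period:
  t   CF        PV=CF/(1+0.012)^t    t·PV
  1        53.75        53.1126        53.1126
  2        53.75        52.4829       104.9657
  3        53.75        51.8605       155.5816
  4        53.75        51.2456       204.9823
  5        53.75        50.6379       253.1896
  6        53.75        50.0375       300.2249
  7        53.75        49.4441       346.1090
  8        53.75        48.8579       390.8628
  9        53.75        48.2785       434.5066
  10    1,053.75       935.2602     9,352.6022
  Σ                  1,391.2177    11,596.1374
Price P = Σ PV = 1,391.2177.
Macaulay duration = Σ(t·PV) / P = 11,596.1374 / 1,391.2177 = 8.33524 half-year periods.
In years: 8.33524 / 2 = 4.16762 years.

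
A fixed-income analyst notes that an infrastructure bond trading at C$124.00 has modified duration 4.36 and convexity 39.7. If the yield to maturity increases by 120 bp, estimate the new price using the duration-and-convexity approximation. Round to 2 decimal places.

C$117.87

Duration effect: -D_mod·Δy = -4.36 × (+0.012) = -0.052320
Convexity effect: ½·C·(Δy)² = 0.5 × 39.7 × (0.012)² = +0.0028584
ΔP/P ≈ -0.052320 + 0.0028584 = -0.0494616
New price ≈ 124.00 × (1 - 0.0494616) = 117.8667616.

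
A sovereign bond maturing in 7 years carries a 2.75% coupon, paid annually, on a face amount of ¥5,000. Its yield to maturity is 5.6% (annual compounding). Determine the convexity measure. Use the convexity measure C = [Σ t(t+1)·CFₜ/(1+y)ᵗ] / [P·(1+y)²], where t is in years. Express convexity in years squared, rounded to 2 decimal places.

44.57

With y = 0.056:
  t   CF        PV=CF/(1+0.056)^t    t·PV        t(t+1)·PV
  1       137.50       130.2083       130.2083         260.4167
  2       137.50       123.3033       246.6067         739.8201
  3       137.50       116.7645       350.2936       1,401.1744
  4       137.50       110.5725       442.2899       2,211.4495
  5       137.50       104.7088       523.5439       3,141.2635
  6       137.50        99.1560       594.9363       4,164.5538
  7     5,137.50     3,508.3621    24,558.5345     196,468.2761
  Σ                  4,193.0756    26,846.4132     208,386.9540
P = 4,193.0756.
Convexity = Σ t(t+1)·PV / [P·(1+y)²] = 208,386.9540 / (4,193.0756 × 1.115136) = 44.56665.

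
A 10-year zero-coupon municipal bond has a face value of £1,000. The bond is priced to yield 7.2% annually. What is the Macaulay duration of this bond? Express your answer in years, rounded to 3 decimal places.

10.000 years

A zero-coupon bond has a single cash flow at maturity, so its Macaulay duration equals its maturity: 10 years.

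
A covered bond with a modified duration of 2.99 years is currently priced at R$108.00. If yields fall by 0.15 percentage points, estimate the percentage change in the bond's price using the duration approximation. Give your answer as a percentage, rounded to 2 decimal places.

Duration approximation: ΔP/P ≈ -D_mod · Δy = -2.99 × (-0.0015) = +0.004485.
As a percentage: +0.4485%.

+0.45%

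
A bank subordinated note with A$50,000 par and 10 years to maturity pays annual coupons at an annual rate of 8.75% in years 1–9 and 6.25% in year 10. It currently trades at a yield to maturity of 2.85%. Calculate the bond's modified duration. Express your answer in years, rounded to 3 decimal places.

Periodic yield y = 0.0285. First find Macaulay duration:
  t   CF        PV=CF/(1+0.0285)^t    t·PV
  1     4,375.00     4,253.7676     4,253.7676
  2     4,375.00     4,135.8946     8,271.7893
  3     4,375.00     4,021.2879    12,063.8638
  4     4,375.00     3,909.8570    15,639.4280
  5     4,375.00     3,801.5139    19,007.5693
  6     4,375.00     3,696.1729    22,177.0375
  7     4,375.00     3,593.7510    25,156.2571
  8     4,375.00     3,494.1673    27,953.3380
  9     4,375.00     3,397.3430    30,576.0868
  10   53,125.00    40,110.3067   401,103.0670
  Σ                 74,414.0619   566,202.2043
P = 74,414.0619; Macaulay duration = 566,202.2043 / 74,414.0619 = 7.60881 years.
Modified duration = D_Mac / (1 + y) = 7.60881 / 1.0285 = 7.39796 years.

7.398 years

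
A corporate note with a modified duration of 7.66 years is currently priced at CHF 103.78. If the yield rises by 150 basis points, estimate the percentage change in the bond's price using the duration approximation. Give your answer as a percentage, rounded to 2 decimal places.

-11.49%

Duration approximation: ΔP/P ≈ -D_mod · Δy = -7.66 × (+0.015) = -0.114900.
As a percentage: -11.4900%.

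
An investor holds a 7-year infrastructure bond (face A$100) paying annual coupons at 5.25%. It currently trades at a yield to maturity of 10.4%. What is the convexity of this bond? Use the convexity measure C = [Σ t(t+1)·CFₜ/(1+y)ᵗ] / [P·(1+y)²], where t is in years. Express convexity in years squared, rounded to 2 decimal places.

36.19

With y = 0.104:
  t   CF        PV=CF/(1+0.104)^t    t·PV        t(t+1)·PV
  1         5.25         4.7554         4.7554           9.5109
  2         5.25         4.3075         8.6149          25.8448
  3         5.25         3.9017        11.7051          46.8202
  4         5.25         3.5341        14.1365          70.6827
  5         5.25         3.2012        16.0060          96.0362
  6         5.25         2.8996        17.3979         121.7851
  7       105.25        52.6549       368.5841       2,948.6730
  Σ                     75.2544       441.2000       3,319.3529
P = 75.2544.
Convexity = Σ t(t+1)·PV / [P·(1+y)²] = 3,319.3529 / (75.2544 × 1.218816) = 36.18955.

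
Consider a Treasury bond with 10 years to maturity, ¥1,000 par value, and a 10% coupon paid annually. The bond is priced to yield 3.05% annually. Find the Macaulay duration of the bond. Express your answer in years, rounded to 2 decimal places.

Periodic yield y = 0.0305. Discount each cash flow and weight by its year:
  t   CF        PV=CF/(1+0.0305)^t    t·PV
  1       100.00        97.0403        97.0403
  2       100.00        94.1681       188.3363
  3       100.00        91.3810       274.1431
  4       100.00        88.6764       354.7056
  5       100.00        86.0518       430.2591
  6       100.00        83.5049       501.0295
  7       100.00        81.0334       567.2338
  8       100.00        78.6350       629.0802
  9       100.00        76.3076       686.7688
  10    1,100.00       814.5406     8,145.4058
  Σ                  1,591.3392    11,874.0022
Price P = Σ PV = 1,591.3392.
Macaulay duration = Σ(t·PV) / P = 11,874.0022 / 1,591.3392 = 7.46164 years.

7.46 years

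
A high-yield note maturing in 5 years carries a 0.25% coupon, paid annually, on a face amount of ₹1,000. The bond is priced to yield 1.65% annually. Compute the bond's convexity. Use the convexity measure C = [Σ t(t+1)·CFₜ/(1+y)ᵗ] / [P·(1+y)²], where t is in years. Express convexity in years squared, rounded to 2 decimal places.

28.83

With y = 0.0165:
  t   CF        PV=CF/(1+0.0165)^t    t·PV        t(t+1)·PV
  1         2.50         2.4594         2.4594           4.9188
  2         2.50         2.4195         4.8390          14.5170
  3         2.50         2.3802         7.1407          28.5627
  4         2.50         2.3416         9.3664          46.8318
  5     1,002.50       923.7351     4,618.6757      27,712.0543
  Σ                    933.3359     4,642.4812      27,806.8846
P = 933.3359.
Convexity = Σ t(t+1)·PV / [P·(1+y)²] = 27,806.8846 / (933.3359 × 1.033272) = 28.83365.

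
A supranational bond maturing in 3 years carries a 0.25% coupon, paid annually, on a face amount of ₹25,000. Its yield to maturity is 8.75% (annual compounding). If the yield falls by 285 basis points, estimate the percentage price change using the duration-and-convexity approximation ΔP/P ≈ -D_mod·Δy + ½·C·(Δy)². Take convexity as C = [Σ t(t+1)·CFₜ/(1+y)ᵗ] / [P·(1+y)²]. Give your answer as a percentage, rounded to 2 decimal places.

With y = 0.0875:
  t   CF        PV=CF/(1+0.0875)^t    t·PV        t(t+1)·PV
  1        62.50        57.4713        57.4713         114.9425
  2        62.50        52.8471       105.6943         317.0828
  3    25,062.50    19,486.6234    58,459.8703     233,839.4814
  Σ                 19,596.9419    58,623.0359     234,271.5067
P = 19,596.9419; D_Mac = 2.99144 yrs; D_mod = 2.75075 yrs; C = 10.10817.
Duration effect: -2.75075 × (-0.0285) = +0.078396
Convexity effect: 0.5 × 10.10817 × (-0.0285)² = +0.0041052
ΔP/P ≈ +0.078396 + 0.0041052 = +0.082501 = +8.2501%.

+8.25%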